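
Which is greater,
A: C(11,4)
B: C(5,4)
A

Explanation: A=C(11,4)=330, B=C(5,4)=5.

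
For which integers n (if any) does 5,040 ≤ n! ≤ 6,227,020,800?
7, 8, 9, 10, 11, 12, 13

Solution: n! is strictly increasing; 7! = 5,040 and 13! = 6,227,020,800, so valid n = 7, 8, 9, 10, 11, 12, 13.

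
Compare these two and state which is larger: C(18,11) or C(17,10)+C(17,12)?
C(18,11)=31,824; C(17,10)+C(17,12)=19,448+6,188=25,636.

Answer: C(18,11)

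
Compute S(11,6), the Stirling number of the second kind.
Using the Stirling recurrence: S(n,k) = k·S(n-1,k) + S(n-1,k-1)
S(11,6) = 6·S(10,6) + S(10,5)
         = 6·22827 + 42525
         = 136962 + 42525
         = 179,487
Final answer: 179,487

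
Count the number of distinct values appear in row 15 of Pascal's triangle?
8

Reasoning: Row 15 has entries C(15,0)..C(15,15); by symmetry C(15,k)=C(15,15-k), giving 8 distinct values.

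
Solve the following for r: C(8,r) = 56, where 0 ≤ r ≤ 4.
3

Explanation: C(8,r) is increasing for 0 ≤ r ≤ 4. Stepping up (C(8,r+1) = C(8,r)·(8−r)/(r+1)): C(8,1) = 8, C(8,2) = 28, C(8,3) = 56 ✓. So r = 3.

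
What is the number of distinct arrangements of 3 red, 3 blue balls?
20

Reasoning: Multinomial: 6!/(3! × 3!) = 20.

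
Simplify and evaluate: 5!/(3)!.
20

Reasoning: This equals 5×4 = 20.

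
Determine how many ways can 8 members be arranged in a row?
40,320

Solution: Arrangements of 8 distinct objects: 8! = 40,320.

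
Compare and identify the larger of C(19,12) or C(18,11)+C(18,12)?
Equal

Reasoning: By Pascal's identity: C(19,12) = C(18,11)+C(18,12) = 50,388. Equal.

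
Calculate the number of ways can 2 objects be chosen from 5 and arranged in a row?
20

P(5,2) = 5!/(5-2)! = 20.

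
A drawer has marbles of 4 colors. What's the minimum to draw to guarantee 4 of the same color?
Worst case: 3 of each = 12. One more: 13.
Final answer: 13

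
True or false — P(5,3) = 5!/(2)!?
True

Solution: Permutation formula P(n,k) = n!/(n-k)!: 5!/2! = 120/2 = 60 = P(5,3). The statement holds.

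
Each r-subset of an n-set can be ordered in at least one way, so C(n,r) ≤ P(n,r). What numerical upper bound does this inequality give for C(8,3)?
336

Working:
P(8,3) = 8·7·6 = 336, so C(8,3) ≤ 336. (The bound is loose by a factor of 3! = 6: C(8,3) = 336/6 = 56.)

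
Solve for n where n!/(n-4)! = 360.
n!/(n-4)! = n×(n-1)×(n-2)×(n-3), a product of 4 consecutive integers ≈ (n−1.5)^4. 360^(1/4) + 1.5 ≈ 5.9; check n = 6: 6×5×4×3 = 360 ✓. So n = 6.
Final answer: 6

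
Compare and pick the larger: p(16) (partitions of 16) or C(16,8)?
C(16,8)

Working:
Pentagonal recurrence p(n) = p(n−1) + p(n−2) − p(n−5) − p(n−7) + …: p(16) = p(15) + p(14) − p(11) − p(9) + p(4) + p(1) = 176 + 135 − 56 − 30 + 5 + 1 = 231; C(16,8) = 12,870.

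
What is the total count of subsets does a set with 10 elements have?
Each element can be included or excluded: 2^10 = 1,024.

Answer: 1,024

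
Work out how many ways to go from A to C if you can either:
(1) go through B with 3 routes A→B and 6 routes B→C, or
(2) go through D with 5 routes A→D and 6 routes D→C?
48

Route via B: 3×6=18. Route via D: 5×6=30. Total: 48.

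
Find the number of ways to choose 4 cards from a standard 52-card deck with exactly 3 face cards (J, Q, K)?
8,800

Solution: 12 face cards and 40 non-face cards: C(12,3) × C(40,1) = 220 × 40 = 8,800.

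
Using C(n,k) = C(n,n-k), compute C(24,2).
276

Working:
C(24,2) = C(24,22) = 276.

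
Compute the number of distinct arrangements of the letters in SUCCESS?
420
Word has 7 letters (S=3, U=1, C=2, E=1). Arrangements: 7!/Π(k!) = 420.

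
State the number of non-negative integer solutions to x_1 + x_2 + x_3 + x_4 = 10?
286

Reasoning: C(10+4-1, 4-1) = 286.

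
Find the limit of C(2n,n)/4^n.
C(2n,n) ~ 4^n/√(πn), so C(2n,n)/4^n ~ 1/√(πn) → 0.

Answer: 0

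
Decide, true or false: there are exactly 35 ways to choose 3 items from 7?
True

C(7,3) = 35.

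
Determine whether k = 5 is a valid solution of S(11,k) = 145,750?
No

Solution: S(11,5) = 5·S(10,5) + S(10,4) = 5·42,525 + 34,105 = 246,730, which does not equal 145,750.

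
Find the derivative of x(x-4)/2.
d/dx[(x-0)(x-4)] = (x-4) + (x-0) = 2x - 4. Dividing by 2 gives (2x - 4)/2.

Answer: (2x - 4)/2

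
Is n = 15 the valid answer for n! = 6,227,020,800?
No

Working:
15! = 15·14! = 15·87,178,291,200 = 1,307,674,368,000, which does not equal 6,227,020,800.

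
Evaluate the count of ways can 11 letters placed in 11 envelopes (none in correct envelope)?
14,684,570

Solution: Using D(n) = (n-1)[D(n-1) + D(n-2)]:
D(11) = (11-1) × [D(10) + D(9)]
      = 10 × [1334961 + 133496]
      = 10 × 1468457
      = 14,684,570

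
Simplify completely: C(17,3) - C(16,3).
120

Reasoning: C(17,3) - C(16,3) = C(16,2) = 120.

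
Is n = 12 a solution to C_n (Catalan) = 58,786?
No

Reasoning: C_12 = C(24,12)/(12+1) = 2,704,156/13 = 208,012, which does not equal 58,786.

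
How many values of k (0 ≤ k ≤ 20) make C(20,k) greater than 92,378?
Row 20 is unimodal and symmetric about k=20/2. C(20,7)=77,520 ≤ 92,378; C(20,8)=125,970 > 92,378; by symmetry C(20,k) > 92,378 for k = 8..12. That's 12 - 8 + 1 = 5 values.

Answer: 5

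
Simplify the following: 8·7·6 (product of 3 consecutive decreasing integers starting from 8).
This is P(8,3) = 8!/(5)! = 336.
Final answer: 336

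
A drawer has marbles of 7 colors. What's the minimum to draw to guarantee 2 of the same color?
8

Worst case: 1 of each = 7. One more: 8.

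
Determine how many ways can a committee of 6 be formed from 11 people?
462
C(11,6) = 11! / (6! × (11-6)!)
         = 11! / (6! × 5!)
         = 462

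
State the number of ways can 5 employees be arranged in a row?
120

Working:
Arrangements of 5 distinct objects: 5! = 120.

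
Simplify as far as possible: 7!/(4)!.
210

Explanation: This equals 7×6×5 = 210.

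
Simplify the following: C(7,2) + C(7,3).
56

Explanation: By Pascal's identity: C(8,3) = 56.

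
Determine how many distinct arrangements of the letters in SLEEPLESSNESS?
1,081,080

Reasoning: Word has 13 letters (S=5, L=2, E=4, P=1, N=1). Arrangements: 13!/Π(k!) = 1,081,080.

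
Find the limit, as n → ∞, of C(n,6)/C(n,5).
∞

Working:
C(n,6)/C(n,5) = (n-5)/6 → ∞ as n → ∞.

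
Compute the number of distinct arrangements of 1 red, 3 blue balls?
4

Working:
Multinomial: 4!/(1! × 3!) = 4.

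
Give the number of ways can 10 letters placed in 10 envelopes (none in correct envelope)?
Using D(n) = (n-1)[D(n-1) + D(n-2)]:
D(10) = (10-1) × [D(9) + D(8)]
      = 9 × [133496 + 14833]
      = 9 × 148329
      = 1,334,961
Final answer: 1,334,961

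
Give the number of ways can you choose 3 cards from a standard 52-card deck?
22,100

C(52,3) = 22,100.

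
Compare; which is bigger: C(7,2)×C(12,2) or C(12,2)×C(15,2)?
C(7,2)×C(12,2)=1,386, C(12,2)×C(15,2)=6,930.

Answer: C(12,2)×C(15,2)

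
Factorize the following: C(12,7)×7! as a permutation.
P(12,7)

C(12,7)×7! = [12!/(7!(5)!)]×7! = 12!/(5)! = P(12,7) = 3,991,680.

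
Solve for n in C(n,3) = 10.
5

Explanation: C(n,3) = n(n−1)(n−2)/3! is increasing in n, and n(n−1)(n−2) = 3!·10 = 60 ≈ (n−1)^3 gives n ≈ 4.9. Check: C(3,3) = 1, C(4,3) = 4, C(5,3) = 10 ✓. So n = 5.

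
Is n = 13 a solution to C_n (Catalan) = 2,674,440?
No

Solution: C_13 = C(26,13)/(13+1) = 10,400,600/14 = 742,900, which does not equal 2,674,440.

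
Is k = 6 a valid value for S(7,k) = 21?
Yes

Solution: S(7,6) = 6·S(6,6) + S(6,5) = 6·1 + 15 = 21, which equals 21.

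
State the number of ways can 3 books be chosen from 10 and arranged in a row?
P(10,3) = 10!/(10-3)! = 720.

Answer: 720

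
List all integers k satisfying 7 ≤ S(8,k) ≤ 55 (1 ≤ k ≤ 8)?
7

Solution: S(8,1)=1; S(8,2)=127; S(8,3)=966; S(8,4)=1,701; S(8,5)=1,050; S(8,6)=266; S(8,7)=28; S(8,8)=1. So valid k = 7.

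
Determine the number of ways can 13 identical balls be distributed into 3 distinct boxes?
C(13+3-1, 3-1) = C(15, 2) = 105.

Answer: 105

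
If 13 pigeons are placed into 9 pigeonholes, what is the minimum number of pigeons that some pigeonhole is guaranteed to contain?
2

Explanation: Pigeonhole: ⌈13/9⌉ = 2.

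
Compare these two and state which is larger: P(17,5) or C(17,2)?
P(17,5)=742,560, C(17,2)=136.

Answer: P(17,5)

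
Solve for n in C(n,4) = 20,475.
28

Solution: C(n,4) = n(n−1)(n−2)(n−3)/4! is increasing in n, and n(n−1)(n−2)(n−3) = 4!·20,475 = 491,400 ≈ (n−1.5)^4 gives n ≈ 28.0. Check: C(26,4) = 14,950, C(27,4) = 17,550, C(28,4) = 20,475 ✓. So n = 28.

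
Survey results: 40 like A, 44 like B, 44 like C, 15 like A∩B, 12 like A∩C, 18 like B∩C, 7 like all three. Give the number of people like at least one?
|A∪B∪C| = 40+44+44-15-12-18+7 = 90.
Final answer: 90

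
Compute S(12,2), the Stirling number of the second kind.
2,047

Explanation: Using the Stirling recurrence: S(n,k) = k·S(n-1,k) + S(n-1,k-1)
S(12,2) = 2·S(11,2) + S(11,1)
         = 2·1023 + 1
         = 2046 + 1
         = 2,047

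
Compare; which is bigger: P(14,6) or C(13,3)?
P(14,6)=2,162,160, C(13,3)=286.
Final answer: P(14,6)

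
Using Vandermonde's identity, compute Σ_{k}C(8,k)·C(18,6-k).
230,230

Reasoning: = C(8+18,6) = C(26,6) = 230,230.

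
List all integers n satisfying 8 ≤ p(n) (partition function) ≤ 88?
6, 7, 8, 9, 10, 11, 12

Reasoning: Tabulating p(n) via p(n) = p(n−1) + p(n−2) − p(n−5) − p(n−7) + …: p(5)=7; p(6)=11; p(7)=15; p(8)=22; p(9)=30; p(10)=42; p(11)=56; p(12)=77; p(13)=101. So valid n = 6, 7, 8, 9, 10, 11, 12.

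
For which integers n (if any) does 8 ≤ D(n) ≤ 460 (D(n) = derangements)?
4, 5, 6

Using D(n) = (n−1)[D(n−1) + D(n−2)] with D(1)=0, D(2)=1: D(3)=2; D(4)=9; D(5)=44; D(6)=265; D(7)=1,854. So valid n = 4, 5, 6.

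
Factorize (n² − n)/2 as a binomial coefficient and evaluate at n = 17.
(n² − n)/2 = n(n−1)/2 = C(n,2). At n = 17: C(17,2) = 136.

Answer: C(n,2); C(17,2) = 136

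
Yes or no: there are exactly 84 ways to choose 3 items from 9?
Yes

Reasoning: C(9,3) = 84.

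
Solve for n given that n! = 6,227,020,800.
13

Working:
n! is strictly increasing. 11! = 39,916,800, 12! = 479,001,600, 13! = 6,227,020,800 ✓. So n = 13.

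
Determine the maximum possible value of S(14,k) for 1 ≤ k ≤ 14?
63,436,373

Working:
Row S(14,k) for k = 1..14 (via S(n,k) = k·S(n−1,k) + S(n−1,k−1)): 1, 8,191, 788,970, 10,391,745, 40,075,035, 63,436,373, 49,329,280, 20,912,320, 5,135,130, 752,752, 66,066, 3,367, 91, 1. The row is unimodal; maximum at k = 6: 63,436,373.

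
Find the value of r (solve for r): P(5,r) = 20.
2

Explanation: P(5,r) = 5·4·…·(5−r+1), a product of r factors. Multiplying down from 5: 5 = 5; 5·4 = 20 ✓ (2 factors). So r = 2.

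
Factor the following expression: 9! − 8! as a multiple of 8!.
8 × 8! = 322,560

Reasoning: 9! − 8! = 9·8! − 8! = (9 − 1)·8! = 8 × 8! = 322,560.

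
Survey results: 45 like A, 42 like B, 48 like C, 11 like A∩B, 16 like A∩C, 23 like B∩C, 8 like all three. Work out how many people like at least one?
93

|A∪B∪C| = 45+42+48-11-16-23+8 = 93.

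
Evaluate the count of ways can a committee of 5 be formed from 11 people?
C(11,5) = 11! / (5! × (11-5)!)
         = 11! / (5! × 6!)
         = 462

Answer: 462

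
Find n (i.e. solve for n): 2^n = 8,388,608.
23

Working:
8,388,608 = 1,024 × 1,024 × 8 = 2^10 × 2^10 × 2^3 = 2^23, so n = 23.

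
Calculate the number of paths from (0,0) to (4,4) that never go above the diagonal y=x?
14

Counted by the Catalan number C_4: C_4 = C(8,4)/(4+1) = 70/5 = 14.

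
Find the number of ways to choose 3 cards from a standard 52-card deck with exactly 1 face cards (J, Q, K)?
12 face cards and 40 non-face cards: C(12,1) × C(40,2) = 12 × 780 = 9,360.
Final answer: 9,360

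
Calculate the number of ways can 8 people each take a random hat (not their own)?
14,833

Solution: Using D(n) = (n-1)[D(n-1) + D(n-2)]:
D(8) = (8-1) × [D(7) + D(6)]
      = 7 × [1854 + 265]
      = 7 × 2119
      = 14,833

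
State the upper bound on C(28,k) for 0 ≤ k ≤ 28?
40,116,600
Maximum at k = 14: C(28,14) = 40,116,600.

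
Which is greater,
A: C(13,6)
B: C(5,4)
A

Explanation: A=C(13,6)=1,716, B=C(5,4)=5.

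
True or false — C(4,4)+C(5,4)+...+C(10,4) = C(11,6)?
True
Hockey stick identity gives Σ = C(11,5) = 462; RHS C(11,6) = 462.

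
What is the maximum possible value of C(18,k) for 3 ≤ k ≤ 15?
48,620

Reasoning: C(18,k) is maximised at the centre of the row: C(18,9) = 48,620.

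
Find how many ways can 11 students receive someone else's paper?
14,684,570

Explanation: Using D(n) = (n-1)[D(n-1) + D(n-2)]:
D(11) = (11-1) × [D(10) + D(9)]
      = 10 × [1334961 + 133496]
      = 10 × 1468457
      = 14,684,570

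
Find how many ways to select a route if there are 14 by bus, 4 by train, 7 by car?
25

Solution: By the addition principle: 14 + 4 + 7 = 25.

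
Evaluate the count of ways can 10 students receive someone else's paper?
1,334,961

Explanation: Using D(n) = (n-1)[D(n-1) + D(n-2)]:
D(10) = (10-1) × [D(9) + D(8)]
      = 9 × [133496 + 14833]
      = 9 × 148329
      = 1,334,961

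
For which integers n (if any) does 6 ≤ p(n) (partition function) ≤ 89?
5, 6, 7, 8, 9, 10, 11, 12
Tabulating p(n) via p(n) = p(n−1) + p(n−2) − p(n−5) − p(n−7) + …: p(4)=5; p(5)=7; p(6)=11; p(7)=15; p(8)=22; p(9)=30; p(10)=42; p(11)=56; p(12)=77; p(13)=101. So valid n = 5, 6, 7, 8, 9, 10, 11, 12.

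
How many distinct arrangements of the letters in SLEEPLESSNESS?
Word has 13 letters (S=5, L=2, E=4, P=1, N=1). Arrangements: 13!/Π(k!) = 1,081,080.
Final answer: 1,081,080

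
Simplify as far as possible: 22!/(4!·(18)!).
7,315

Explanation: This is C(22,4) = 7,315.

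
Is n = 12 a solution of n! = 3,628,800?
No

Working:
12! = 12·11! = 12·39,916,800 = 479,001,600, which does not equal 3,628,800.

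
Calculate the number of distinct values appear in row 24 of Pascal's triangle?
13

Solution: Row 24 has entries C(24,0)..C(24,24); by symmetry C(24,k)=C(24,24-k), giving 13 distinct values.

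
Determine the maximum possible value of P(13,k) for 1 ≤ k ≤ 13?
6,227,020,800

P(13,k) increases in k, so maximum at k = 13: 13! = 6,227,020,800.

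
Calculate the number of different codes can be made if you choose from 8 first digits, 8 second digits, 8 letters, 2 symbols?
1,024

Explanation: By the multiplication principle: 8 × 8 × 8 × 2 = 1,024.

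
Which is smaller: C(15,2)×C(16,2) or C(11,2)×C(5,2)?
C(11,2)×C(5,2)

Working:
C(15,2)×C(16,2)=12,600, C(11,2)×C(5,2)=550.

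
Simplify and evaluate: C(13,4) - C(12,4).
220

Working:
C(13,4) - C(12,4) = C(12,3) = 220.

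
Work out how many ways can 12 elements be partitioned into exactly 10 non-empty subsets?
1,705
This equals S(12,10), the Stirling number of the 2nd kind.
Using the Stirling recurrence: S(n,k) = k·S(n-1,k) + S(n-1,k-1)
S(12,10) = 10·S(11,10) + S(11,9)
         = 10·55 + 1155
         = 550 + 1155
         = 1,705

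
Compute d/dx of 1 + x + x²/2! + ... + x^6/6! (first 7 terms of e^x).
1 + x + x²/2! + ... + x^5/5!

Differentiating term by term gives the first 6 terms of e^x.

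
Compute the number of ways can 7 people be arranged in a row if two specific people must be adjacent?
Treat pair as unit: (7-1)! arrangements × 2 internal orders = 1,440.

Answer: 1,440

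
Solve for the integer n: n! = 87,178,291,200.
14

Working:
n! is strictly increasing. 12! = 479,001,600, 13! = 6,227,020,800, 14! = 87,178,291,200 ✓. So n = 14.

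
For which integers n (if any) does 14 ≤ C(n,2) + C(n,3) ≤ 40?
5, 6

C(4,2)+C(4,3)=10; C(5,2)+C(5,3)=20; C(6,2)+C(6,3)=35; C(7,2)+C(7,3)=56. So valid n = 5, 6.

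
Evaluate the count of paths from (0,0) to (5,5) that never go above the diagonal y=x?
42

Counted by the Catalan number C_5: C_5 = C(10,5)/(5+1) = 252/6 = 42.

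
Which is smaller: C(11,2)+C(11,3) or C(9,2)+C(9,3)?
C(9,2)+C(9,3)
First=220, Second=120.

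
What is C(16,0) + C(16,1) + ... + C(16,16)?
Sum of binomial coefficients = 2^16 = 65,536.

Answer: 65,536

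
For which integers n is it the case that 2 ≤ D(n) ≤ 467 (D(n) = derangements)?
3, 4, 5, 6
Using D(n) = (n−1)[D(n−1) + D(n−2)] with D(1)=0, D(2)=1: D(2)=1; D(3)=2; D(4)=9; D(5)=44; D(6)=265; D(7)=1,854. So valid n = 3, 4, 5, 6.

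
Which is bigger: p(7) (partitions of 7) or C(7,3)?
C(7,3)

Explanation: Pentagonal recurrence p(n) = p(n−1) + p(n−2) − p(n−5) − p(n−7) + …: p(7) = p(6) + p(5) − p(2) − p(0) = 11 + 7 − 2 − 1 = 15; C(7,3) = 35.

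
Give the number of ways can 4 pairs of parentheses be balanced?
14

Using the Catalan number formula: C_n = C(2n, n) / (n+1)
C_4 = C(8, 4) / (4+1)
     = 70 / 5
     = 14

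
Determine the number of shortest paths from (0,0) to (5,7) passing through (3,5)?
336

Solution: To (3,5): C(8,3)=56. From there: C(4,2)=6. Total: 336.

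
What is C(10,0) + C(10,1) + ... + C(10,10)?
1,024

Explanation: Sum of binomial coefficients = 2^10 = 1,024.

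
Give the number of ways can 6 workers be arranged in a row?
720
Arrangements of 6 distinct objects: 6! = 720.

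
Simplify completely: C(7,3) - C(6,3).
15

C(7,3) - C(6,3) = C(6,2) = 15.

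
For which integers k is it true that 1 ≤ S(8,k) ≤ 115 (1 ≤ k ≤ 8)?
1, 7, 8

Solution: S(8,1)=1; S(8,2)=127; S(8,3)=966; S(8,4)=1,701; S(8,5)=1,050; S(8,6)=266; S(8,7)=28; S(8,8)=1. So valid k = 1, 7, 8.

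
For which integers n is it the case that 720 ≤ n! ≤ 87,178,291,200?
n! is strictly increasing; 6! = 720 and 14! = 87,178,291,200, so valid n = 6, 7, 8, 9, 10, 11, 12, 13, 14.
Final answer: 6, 7, 8, 9, 10, 11, 12, 13, 14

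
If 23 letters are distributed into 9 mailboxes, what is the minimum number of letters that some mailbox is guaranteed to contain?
3

Pigeonhole: ⌈23/9⌉ = 3.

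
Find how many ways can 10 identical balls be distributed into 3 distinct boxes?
C(10+3-1, 3-1) = C(12, 2) = 66.
Final answer: 66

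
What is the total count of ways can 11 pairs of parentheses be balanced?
58,786
Using the Catalan number formula: C_n = C(2n, n) / (n+1)
C_11 = C(22, 11) / (11+1)
     = 705432 / 12
     = 58,786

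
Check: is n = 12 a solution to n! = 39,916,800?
No

Reasoning: 12! = 12·11! = 12·39,916,800 = 479,001,600, which does not equal 39,916,800.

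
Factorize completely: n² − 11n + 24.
Seek roots whose sum is 11 and product is 24: (3, 8). So n² − 11n + 24 = (n − 3)(n − 8).
Final answer: (n − 3)(n − 8)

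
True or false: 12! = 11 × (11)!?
False

12! = 12 × 11! = 479,001,600, but 11 × 11! = 439,084,800.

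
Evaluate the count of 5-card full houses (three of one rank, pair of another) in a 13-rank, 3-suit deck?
468

Reasoning: Triple rank: 13. Triple suits: C(3,3)=1. Pair rank: 12. Pair suits: C(3,2)=3. Total: 468.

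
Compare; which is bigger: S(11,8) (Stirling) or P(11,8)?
P(11,8)

Explanation: S(11,8) = 8·S(10,8) + S(10,7) = 8·750 + 5,880 = 11,880; P(11,8) = 6,652,800.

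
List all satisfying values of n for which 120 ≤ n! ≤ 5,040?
5, 6, 7

Reasoning: n! is strictly increasing; 5! = 120 and 7! = 5,040, so valid n = 5, 6, 7.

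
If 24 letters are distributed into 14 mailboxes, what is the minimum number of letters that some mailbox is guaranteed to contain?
2

Pigeonhole: ⌈24/14⌉ = 2.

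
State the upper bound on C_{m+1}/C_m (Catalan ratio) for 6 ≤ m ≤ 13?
C_{m+1}/C_m = 2(2m+1)/(m+2), which increases with m. Maximum at m = 13: 2·27/15 = 18/5.
Final answer: 18/5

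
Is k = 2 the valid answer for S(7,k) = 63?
Yes

S(7,2) = 2·S(6,2) + S(6,1) = 2·31 + 1 = 63, which equals 63.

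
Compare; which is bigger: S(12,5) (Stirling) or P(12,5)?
S(12,5)

Working:
S(12,5) = 5·S(11,5) + S(11,4) = 5·246,730 + 145,750 = 1,379,400; P(12,5) = 95,040.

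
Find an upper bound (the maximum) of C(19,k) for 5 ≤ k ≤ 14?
92,378

Solution: C(19,k) is maximised at the centre of the row: C(19,9) = 92,378.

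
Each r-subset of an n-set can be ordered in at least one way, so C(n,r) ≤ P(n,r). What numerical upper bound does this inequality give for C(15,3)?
2,730

Working:
P(15,3) = 15·14·13 = 2,730, so C(15,3) ≤ 2,730. (The bound is loose by a factor of 3! = 6: C(15,3) = 2,730/6 = 455.)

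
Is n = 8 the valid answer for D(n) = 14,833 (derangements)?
Yes

Working:
D(8) = (8-1)·[D(7) + D(6)] = 7·[1,854 + 265] = 14,833, which equals 14,833.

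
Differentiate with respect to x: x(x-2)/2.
d/dx[(x-0)(x-2)] = (x-2) + (x-0) = 2x - 2. Dividing by 2 gives (2x - 2)/2.
Final answer: (2x - 2)/2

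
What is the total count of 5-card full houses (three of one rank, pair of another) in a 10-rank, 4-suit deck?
2,160

Triple rank: 10. Triple suits: C(4,3)=4. Pair rank: 9. Pair suits: C(4,2)=6. Total: 2,160.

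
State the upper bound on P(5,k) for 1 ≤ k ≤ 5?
120

P(5,k) increases in k, so maximum at k = 5: 5! = 120.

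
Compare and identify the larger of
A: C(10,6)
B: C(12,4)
B

Working:
A=C(10,6)=210, B=C(12,4)=495.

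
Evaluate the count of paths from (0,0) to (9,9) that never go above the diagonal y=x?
4,862

Reasoning: Counted by the Catalan number C_9: C_9 = C(18,9)/(9+1) = 48,620/10 = 4,862.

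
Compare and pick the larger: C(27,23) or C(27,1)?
C(27,23)

C(27,23)=17,550, C(27,1)=27.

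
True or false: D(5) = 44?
True

Derangements of 5 elements: D(5) = (5-1)·[D(4) + D(3)] = 4·[9 + 2] = 44.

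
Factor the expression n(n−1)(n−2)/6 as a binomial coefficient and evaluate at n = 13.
C(n,3); C(13,3) = 286

Solution: n(n−1)(n−2)/6 = n!/(3!(n−3)!) = C(n,3). At n = 13: C(13,3) = 286.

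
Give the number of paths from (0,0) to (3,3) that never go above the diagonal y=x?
Counted by the Catalan number C_3: C_3 = C(6,3)/(3+1) = 20/4 = 5.

Answer: 5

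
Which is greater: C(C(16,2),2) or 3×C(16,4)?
C(C(16,2),2)

Working:
C(C(16,2),2)=7,140, 3×C(16,4)=5,460.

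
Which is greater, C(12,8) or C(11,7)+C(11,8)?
Equal

Working:
By Pascal's identity: C(12,8) = C(11,7)+C(11,8) = 495. Equal.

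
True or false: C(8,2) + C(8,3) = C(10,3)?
Pascal's identity gives C(9,3) = 84, whereas C(10,3) = 120.
Final answer: False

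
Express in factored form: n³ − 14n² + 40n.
n³ − 14n² + 40n = n(n² − 14n + 40) = n(n − 4)(n − 10).
Final answer: n(n − 4)(n − 10)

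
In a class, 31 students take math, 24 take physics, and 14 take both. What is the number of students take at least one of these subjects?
|A∪B| = |A|+|B|-|A∩B| = 31+24-14 = 41.
Final answer: 41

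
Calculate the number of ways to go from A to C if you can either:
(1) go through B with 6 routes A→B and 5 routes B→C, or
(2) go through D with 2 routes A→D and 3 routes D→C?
36

Working:
Route via B: 6×5=30. Route via D: 2×3=6. Total: 36.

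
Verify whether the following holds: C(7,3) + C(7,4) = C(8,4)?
True

Working:
Pascal's identity: LHS = 35 + 35 = 70; RHS = C(8,4) = 70. Both sides agree, so the statement holds.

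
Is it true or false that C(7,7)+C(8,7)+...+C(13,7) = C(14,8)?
True

Hockey stick identity gives Σ = C(14,8) = 3,003; RHS C(14,8) = 3,003.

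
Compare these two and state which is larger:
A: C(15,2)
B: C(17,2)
B
A=C(15,2)=105, B=C(17,2)=136.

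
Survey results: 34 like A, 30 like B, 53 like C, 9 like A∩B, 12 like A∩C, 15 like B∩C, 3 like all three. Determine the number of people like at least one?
84
|A∪B∪C| = 34+30+53-9-12-15+3 = 84.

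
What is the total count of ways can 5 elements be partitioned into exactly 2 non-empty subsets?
15
This equals S(5,2), the Stirling number of the 2nd kind.
Using the Stirling recurrence: S(n,k) = k·S(n-1,k) + S(n-1,k-1)
S(5,2) = 2·S(4,2) + S(4,1)
         = 2·7 + 1
         = 14 + 1
         = 15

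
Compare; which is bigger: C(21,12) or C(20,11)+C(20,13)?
C(21,12)

Solution: C(21,12)=293,930; C(20,11)+C(20,13)=167,960+77,520=245,480.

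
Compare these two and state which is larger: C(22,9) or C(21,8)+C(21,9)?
Equal
By Pascal's identity: C(22,9) = C(21,8)+C(21,9) = 497,420. Equal.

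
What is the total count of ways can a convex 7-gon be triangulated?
42
Using the Catalan number formula: C_n = C(2n, n) / (n+1)
C_5 = C(10, 5) / (5+1)
     = 252 / 6
     = 42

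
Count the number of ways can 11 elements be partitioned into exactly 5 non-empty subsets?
246,730

Reasoning: This equals S(11,5), the Stirling number of the 2nd kind.
Using the Stirling recurrence: S(n,k) = k·S(n-1,k) + S(n-1,k-1)
S(11,5) = 5·S(10,5) + S(10,4)
         = 5·42525 + 34105
         = 212625 + 34105
         = 246,730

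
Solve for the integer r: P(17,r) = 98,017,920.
7
P(17,r) = 17·16·…·(17−r+1), a product of r factors. Multiplying down from 17: 17 = 17; 17·16 = 272; 17·16·15 = 4,080; 17·16·15·14 = 57,120; 17·16·15·14·13 = 742,560; 17·16·15·14·13·12 = 8,910,720; 17·16·15·14·13·12·11 = 98,017,920 ✓ (7 factors). So r = 7.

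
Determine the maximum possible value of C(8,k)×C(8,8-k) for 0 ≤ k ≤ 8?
4,900

C(8,k)·C(8,8-k) = C(8,k)², maximised at the centre k = 4: C(8,4)² = 4,900.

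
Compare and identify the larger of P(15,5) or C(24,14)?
C(24,14)

Solution: P(15,5)=360,360, C(24,14)=1,961,256.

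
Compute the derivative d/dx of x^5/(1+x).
Quotient rule: [5x^{4}(1+x) - x^5]/(1+x)².

Answer: (5x^4(1+x) - x^5)/(1+x)²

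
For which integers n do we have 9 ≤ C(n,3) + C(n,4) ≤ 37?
C(4,3)+C(4,4)=5; C(5,3)+C(5,4)=15; C(6,3)+C(6,4)=35; C(7,3)+C(7,4)=70. So valid n = 5, 6.
Final answer: 5, 6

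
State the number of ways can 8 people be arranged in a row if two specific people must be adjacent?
10,080

Working:
Treat pair as unit: (8-1)! arrangements × 2 internal orders = 10,080.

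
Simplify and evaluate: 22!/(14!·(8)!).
This is C(22,14) = 319,770.
Final answer: 319,770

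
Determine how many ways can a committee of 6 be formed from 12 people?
924

Explanation: C(12,6) = 12! / (6! × (12-6)!)
         = 12! / (6! × 6!)
         = 924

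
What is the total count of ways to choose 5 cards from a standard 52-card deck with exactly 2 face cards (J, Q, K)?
12 face cards and 40 non-face cards: C(12,2) × C(40,3) = 66 × 9,880 = 652,080.
Final answer: 652,080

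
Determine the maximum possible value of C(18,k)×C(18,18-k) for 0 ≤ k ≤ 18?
2,363,904,400

Reasoning: C(18,k)·C(18,18-k) = C(18,k)², maximised at the centre k = 9: C(18,9)² = 2,363,904,400.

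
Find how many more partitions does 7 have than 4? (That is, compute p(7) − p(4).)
Pentagonal recurrence p(n) = p(n−1) + p(n−2) − p(n−5) − p(n−7) + …: p(7) = p(6) + p(5) − p(2) − p(0) = 11 + 7 − 2 − 1 = 15.
p(4) = p(3) + p(2) = 3 + 2 = 5.
Difference = 15 − 5 = 10.

Answer: 10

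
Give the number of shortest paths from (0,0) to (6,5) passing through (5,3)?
168

Solution: To (5,3): C(8,5)=56. From there: C(3,1)=3. Total: 168.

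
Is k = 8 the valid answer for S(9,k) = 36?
Yes
S(9,8) = 8·S(8,8) + S(8,7) = 8·1 + 28 = 36, which equals 36.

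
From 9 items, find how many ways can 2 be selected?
36

Solution: C(9,2) = 9! / (2! × (9-2)!)
         = 9! / (2! × 7!)
         = 36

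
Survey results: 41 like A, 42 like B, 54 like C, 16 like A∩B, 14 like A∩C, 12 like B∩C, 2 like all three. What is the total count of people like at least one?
|A∪B∪C| = 41+42+54-16-14-12+2 = 97.
Final answer: 97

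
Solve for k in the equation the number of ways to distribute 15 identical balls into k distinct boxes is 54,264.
Stars and bars: the count is C(15+k−1, k−1), increasing in k. k=5: C(19,4) = 3,876, k=6: C(20,5) = 15,504, k=7: C(21,6) = 54,264 ✓. So k = 7.
Final answer: 7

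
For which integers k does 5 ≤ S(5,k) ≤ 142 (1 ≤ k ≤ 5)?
2, 3, 4

Reasoning: S(5,1)=1; S(5,2)=15; S(5,3)=25; S(5,4)=10; S(5,5)=1. So valid k = 2, 3, 4.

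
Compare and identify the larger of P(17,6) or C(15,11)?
P(17,6)

Explanation: P(17,6)=8,910,720, C(15,11)=1,365.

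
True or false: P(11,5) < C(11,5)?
False

Explanation: P(11,5) = 55,440 and C(11,5) = 462; P(n,r) = r! × C(n,r) so P > C whenever r ≥ 2.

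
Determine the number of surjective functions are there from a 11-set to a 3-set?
171,006

Reasoning: Onto functions = 3! × S(11,3)
First compute S(11,3) via recurrence:
Using the Stirling recurrence: S(n,k) = k·S(n-1,k) + S(n-1,k-1)
S(11,3) = 3·S(10,3) + S(10,2)
         = 3·9330 + 511
         = 27990 + 511
         = 28,501
Then: 6 × 28501 = 171,006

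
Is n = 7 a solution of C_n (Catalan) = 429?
Yes

Working:
C_7 = C(14,7)/(7+1) = 3,432/8 = 429, which equals 429.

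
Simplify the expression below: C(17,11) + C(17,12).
By Pascal's identity: C(18,12) = 18,564.
Final answer: 18,564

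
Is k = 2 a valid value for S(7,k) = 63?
Yes

Working:
S(7,2) = 2·S(6,2) + S(6,1) = 2·31 + 1 = 63, which equals 63.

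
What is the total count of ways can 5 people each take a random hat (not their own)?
44

Working:
Using D(n) = (n-1)[D(n-1) + D(n-2)]:
D(5) = (5-1) × [D(4) + D(3)]
      = 4 × [9 + 2]
      = 4 × 11
      = 44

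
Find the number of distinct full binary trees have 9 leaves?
1,430

Reasoning: Using the Catalan number formula: C_n = C(2n, n) / (n+1)
C_8 = C(16, 8) / (8+1)
     = 12870 / 9
     = 1,430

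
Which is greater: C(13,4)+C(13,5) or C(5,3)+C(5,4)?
C(13,4)+C(13,5)

Working:
First=2,002, Second=15.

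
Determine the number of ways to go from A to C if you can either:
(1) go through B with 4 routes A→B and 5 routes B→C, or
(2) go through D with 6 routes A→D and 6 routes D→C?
Route via B: 4×5=20. Route via D: 6×6=36. Total: 56.

Answer: 56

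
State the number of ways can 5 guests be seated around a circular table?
24

Solution: Circular arrangements: (5-1)! = 24.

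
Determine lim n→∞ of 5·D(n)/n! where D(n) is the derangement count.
5/e
D(n)/n! → 1/e, so 5·D(n)/n! → 5/e.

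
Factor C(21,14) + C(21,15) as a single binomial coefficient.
C(22,15)

Solution: By Pascal's identity: C(21,14) + C(21,15) = C(22,15) = 170,544.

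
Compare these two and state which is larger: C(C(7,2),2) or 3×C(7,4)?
C(C(7,2),2)=210, 3×C(7,4)=105.
Final answer: C(C(7,2),2)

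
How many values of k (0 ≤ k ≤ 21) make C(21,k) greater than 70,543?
8

Row 21 is unimodal and symmetric about k=21/2. C(21,6)=54,264 ≤ 70,543; C(21,7)=116,280 > 70,543; by symmetry C(21,k) > 70,543 for k = 7..14. That's 14 - 7 + 1 = 8 values.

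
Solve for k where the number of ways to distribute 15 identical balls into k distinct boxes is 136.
3
Stars and bars: the count is C(15+k−1, k−1), increasing in k. k=2: C(16,1) = 16, k=3: C(17,2) = 136 ✓. So k = 3.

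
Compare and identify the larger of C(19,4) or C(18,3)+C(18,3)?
C(19,4)=3,876; C(18,3)+C(18,3)=816+816=1,632.
Final answer: C(19,4)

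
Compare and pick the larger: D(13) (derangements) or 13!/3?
D(13) = (13-1)·[D(12) + D(11)] = 12·[176,214,841 + 14,684,570] = 2,290,792,932; 13!/3 = 6,227,020,800/3 = 2,075,673,600.

Answer: D(13)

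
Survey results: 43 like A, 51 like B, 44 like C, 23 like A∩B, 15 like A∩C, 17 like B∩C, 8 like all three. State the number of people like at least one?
91

|A∪B∪C| = 43+51+44-23-15-17+8 = 91.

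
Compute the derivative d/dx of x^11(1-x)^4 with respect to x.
11x^10(1-x)^4 - 4x^11(1-x)^3

Explanation: Product rule: 11x^{10}(1-x)^{4} + x^11·(-4)(1-x)^{3}.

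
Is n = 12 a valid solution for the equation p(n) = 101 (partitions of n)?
No

Working:
Pentagonal recurrence p(n) = p(n−1) + p(n−2) − p(n−5) − p(n−7) + …: p(12) = p(11) + p(10) − p(7) − p(5) + p(0) = 56 + 42 − 15 − 7 + 1 = 77, which does not equal 101.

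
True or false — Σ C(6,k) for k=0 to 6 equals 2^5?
False

Explanation: Binomial theorem: Σ C(6,k) = (1+1)^6 = 2^6 = 64; RHS 2^5 = 32.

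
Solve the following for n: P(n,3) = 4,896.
18

P(n,3) = n(n−1)(n−2) is increasing in n; n(n−1)(n−2) ≈ (n−1)^3 = 4,896 gives n ≈ 18.0. Check: P(16,3) = 3,360, P(17,3) = 4,080, P(18,3) = 4,896 ✓. So n = 18.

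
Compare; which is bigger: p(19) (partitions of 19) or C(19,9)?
C(19,9)

Pentagonal recurrence p(n) = p(n−1) + p(n−2) − p(n−5) − p(n−7) + …: p(19) = p(18) + p(17) − p(14) − p(12) + p(7) + p(4) = 385 + 297 − 135 − 77 + 15 + 5 = 490; C(19,9) = 92,378.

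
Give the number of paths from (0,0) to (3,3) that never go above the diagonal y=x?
5
Counted by the Catalan number C_3: C_3 = C(6,3)/(3+1) = 20/4 = 5.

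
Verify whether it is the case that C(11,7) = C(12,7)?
LHS = C(11,7) = 330; RHS = C(12,7) = 792. 330 ≠ 792, so the statement does not hold.
Final answer: False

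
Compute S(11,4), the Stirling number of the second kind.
145,750

Reasoning: Using the Stirling recurrence: S(n,k) = k·S(n-1,k) + S(n-1,k-1)
S(11,4) = 4·S(10,4) + S(10,3)
         = 4·34105 + 9330
         = 136420 + 9330
         = 145,750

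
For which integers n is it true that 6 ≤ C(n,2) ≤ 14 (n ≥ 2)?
C(3,2)=3; C(4,2)=6; C(5,2)=10; C(6,2)=15. So valid n = 4, 5.

Answer: 4, 5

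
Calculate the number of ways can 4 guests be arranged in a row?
24

Working:
Arrangements of 4 distinct objects: 4! = 24.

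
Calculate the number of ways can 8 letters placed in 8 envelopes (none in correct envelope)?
14,833

Explanation: Using D(n) = (n-1)[D(n-1) + D(n-2)]:
D(8) = (8-1) × [D(7) + D(6)]
      = 7 × [1854 + 265]
      = 7 × 2119
      = 14,833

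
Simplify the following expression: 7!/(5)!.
42
This equals 7×6 = 42.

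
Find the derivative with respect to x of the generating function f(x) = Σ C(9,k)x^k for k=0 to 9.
Term-by-term differentiation gives Σ k·C(9,k)x^{k-1} for k=1 to 9.

Answer: Σ k·C(9,k)x^(k-1) for k=1 to 9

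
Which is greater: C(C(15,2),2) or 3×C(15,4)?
C(C(15,2),2)

Working:
C(C(15,2),2)=5,460, 3×C(15,4)=4,095.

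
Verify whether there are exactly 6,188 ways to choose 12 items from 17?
C(17,12) = 6,188.

Answer: True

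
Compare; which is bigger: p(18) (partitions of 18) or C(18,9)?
C(18,9)

Working:
Pentagonal recurrence p(n) = p(n−1) + p(n−2) − p(n−5) − p(n−7) + …: p(18) = p(17) + p(16) − p(13) − p(11) + p(6) + p(3) = 297 + 231 − 101 − 56 + 11 + 3 = 385; C(18,9) = 48,620.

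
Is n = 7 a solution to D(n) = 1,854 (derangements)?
Yes

Reasoning: D(7) = (7-1)·[D(6) + D(5)] = 6·[265 + 44] = 1,854, which equals 1,854.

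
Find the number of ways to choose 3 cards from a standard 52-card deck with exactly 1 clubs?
9,633

Solution: 13 clubs and 39 non-clubs: C(13,1) × C(39,2) = 13 × 741 = 9,633.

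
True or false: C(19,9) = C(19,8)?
False

Explanation: C(19,9) = 92,378 but C(19,8) = 75,582; symmetry gives C(19,9) = C(19,10), not C(19,8).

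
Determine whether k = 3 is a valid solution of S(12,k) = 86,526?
S(12,3) = 3·S(11,3) + S(11,2) = 3·28,501 + 1,023 = 86,526, which equals 86,526.
Final answer: Yes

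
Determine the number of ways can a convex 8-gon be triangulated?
132

Explanation: Using the Catalan number formula: C_n = C(2n, n) / (n+1)
C_6 = C(12, 6) / (6+1)
     = 924 / 7
     = 132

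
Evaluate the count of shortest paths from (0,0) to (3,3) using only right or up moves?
20

Choose 3 rights from 6 moves: C(6,3) = 20.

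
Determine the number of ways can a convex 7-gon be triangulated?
Using the Catalan number formula: C_n = C(2n, n) / (n+1)
C_5 = C(10, 5) / (5+1)
     = 252 / 6
     = 42
Final answer: 42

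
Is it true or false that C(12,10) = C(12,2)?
Symmetry C(n,k) = C(n,n-k): C(12,10) = 66 and C(12,2) = 66. Both sides agree, so the statement holds.
Final answer: True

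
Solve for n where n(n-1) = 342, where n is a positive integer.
19
n² − n − 342 = 0, so n = (1 ± √(1 + 4·342))/2 = (1 ± √1,369)/2 = (1 ± 37)/2, i.e. n = 19 or n = -18. Taking the positive root, n = 19 (check: 19×18 = 342).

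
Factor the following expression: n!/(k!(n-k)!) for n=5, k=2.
C(5,2) = 10

Working:
This is the binomial coefficient C(5,2) = 10.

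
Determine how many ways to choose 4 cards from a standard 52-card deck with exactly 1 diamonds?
118,807

13 diamonds and 39 non-diamonds: C(13,1) × C(39,3) = 13 × 9139 = 118,807.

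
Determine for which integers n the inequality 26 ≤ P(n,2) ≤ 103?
6, 7, 8, 9, 10

Solution: P(5,2)=20; P(6,2)=30; P(7,2)=42; P(8,2)=56; P(9,2)=72; P(10,2)=90; P(11,2)=110. So valid n = 6, 7, 8, 9, 10.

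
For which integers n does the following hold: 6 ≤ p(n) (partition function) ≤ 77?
Tabulating p(n) via p(n) = p(n−1) + p(n−2) − p(n−5) − p(n−7) + …: p(4)=5; p(5)=7; p(6)=11; p(7)=15; p(8)=22; p(9)=30; p(10)=42; p(11)=56; p(12)=77; p(13)=101. So valid n = 5, 6, 7, 8, 9, 10, 11, 12.

Answer: 5, 6, 7, 8, 9, 10, 11, 12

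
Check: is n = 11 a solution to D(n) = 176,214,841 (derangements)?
No

Solution: D(11) = (11-1)·[D(10) + D(9)] = 10·[1,334,961 + 133,496] = 14,684,570, which does not equal 176,214,841.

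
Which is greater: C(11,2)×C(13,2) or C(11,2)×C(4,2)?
C(11,2)×C(13,2)

Explanation: C(11,2)×C(13,2)=4,290, C(11,2)×C(4,2)=330.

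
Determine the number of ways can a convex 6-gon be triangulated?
14
Using the Catalan number formula: C_n = C(2n, n) / (n+1)
C_4 = C(8, 4) / (4+1)
     = 70 / 5
     = 14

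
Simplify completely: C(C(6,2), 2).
C(6,2) = 15, then C(15, 2) = 105.
Final answer: 105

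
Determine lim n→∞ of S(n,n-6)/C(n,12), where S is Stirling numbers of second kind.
The leading term of S(n,n-6) as a polynomial in n is (11)!!·C(n,12), so the ratio → (11)!! = 10395.
Final answer: 10395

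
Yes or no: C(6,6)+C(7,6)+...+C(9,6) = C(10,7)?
Yes

Solution: Hockey stick identity gives Σ = C(10,7) = 120; RHS C(10,7) = 120.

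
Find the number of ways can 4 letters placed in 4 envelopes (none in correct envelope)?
Using D(n) = (n-1)[D(n-1) + D(n-2)]:
D(4) = (4-1) × [D(3) + D(2)]
      = 3 × [2 + 1]
      = 3 × 3
      = 9
Final answer: 9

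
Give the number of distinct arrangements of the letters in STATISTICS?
50,400
Word has 10 letters (S=3, T=3, A=1, I=2, C=1). Arrangements: 10!/Π(k!) = 50,400.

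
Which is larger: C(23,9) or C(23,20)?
C(23,9)
C(23,9)=817,190, C(23,20)=1,771.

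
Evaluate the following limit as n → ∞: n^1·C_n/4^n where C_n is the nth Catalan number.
0

Explanation: C_n ~ 4^n/(n^(3/2)√π), so n^1·C_n/4^n ~ n^(1 − 3/2)/√π → 0.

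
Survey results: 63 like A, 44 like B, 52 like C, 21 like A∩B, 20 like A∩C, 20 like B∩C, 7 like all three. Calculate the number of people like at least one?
105

Working:
|A∪B∪C| = 63+44+52-21-20-20+7 = 105.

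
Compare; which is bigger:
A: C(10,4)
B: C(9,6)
A

Explanation: A=C(10,4)=210, B=C(9,6)=84.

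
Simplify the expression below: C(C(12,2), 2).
2,145

Solution: C(12,2) = 66, then C(66, 2) = 2,145.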